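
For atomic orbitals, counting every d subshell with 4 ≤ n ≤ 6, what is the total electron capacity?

A d subshell (l = 2) exists for every n ≥ 3, so shells n = 4, 5, 6 each contribute one — 3 subshells.
Since each d subshell holds 2(2·2+1) = 10 electrons, the total is 3 × 10 = 30.

30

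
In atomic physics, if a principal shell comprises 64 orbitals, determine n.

n = 8

n² = 64 ⇒ n = 8.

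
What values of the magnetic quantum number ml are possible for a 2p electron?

The 2p subshell has l = 1, and ml takes every integer from −l to +l. With l = 1 that gives the 3 values -1, 0, 1.

-1, 0, 1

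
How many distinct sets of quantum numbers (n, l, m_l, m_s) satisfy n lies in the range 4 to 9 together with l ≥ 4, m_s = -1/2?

Count contributing orbitals for each principal shell:
n=5 → 9; n=6 → 20; n=7 → 33; n=8 → 48; n=9 → 65.
Orbitals: 9 + 20 + 33 + 48 + 65 = 175. With m_s fixed to -1/2 there is one state per orbital, so 175 states.

175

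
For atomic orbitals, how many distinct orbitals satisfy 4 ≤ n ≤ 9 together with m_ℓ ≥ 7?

Per-shell orbital counts meeting the constraint:
n=8 → 1; n=9 → 3.
Total orbitals: 1 + 3 = 4.

4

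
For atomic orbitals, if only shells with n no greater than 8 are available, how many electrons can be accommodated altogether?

Total orbitals = 1² + 2² + 3² + 4² + 5² + 6² + 7² + 8² = 204. Doubling for spin gives 408 electrons.

408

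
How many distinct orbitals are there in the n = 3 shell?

The n = 3 shell contains n² = 3² = 9 orbitals.

9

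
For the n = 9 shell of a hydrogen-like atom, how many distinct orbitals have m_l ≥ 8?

1

The n = 9 shell has l = 0 through 8; check each.
Orbitals with m_l ≥ 8, by l: l=8 → 1.
Total orbitals: 1.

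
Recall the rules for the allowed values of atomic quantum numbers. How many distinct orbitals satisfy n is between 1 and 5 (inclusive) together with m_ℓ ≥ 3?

Treat each shell separately and count matching orbitals:
n=4 → 1; n=5 → 3.
Total orbitals: 1 + 3 = 4.

4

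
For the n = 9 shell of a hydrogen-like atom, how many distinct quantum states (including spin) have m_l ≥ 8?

The (l, m_l) pairs meeting m_l ≥ 8 give: l=8 → 1.
Orbitals: 1. Each orbital carries two spin states, so 1 × 2 = 2 states.

2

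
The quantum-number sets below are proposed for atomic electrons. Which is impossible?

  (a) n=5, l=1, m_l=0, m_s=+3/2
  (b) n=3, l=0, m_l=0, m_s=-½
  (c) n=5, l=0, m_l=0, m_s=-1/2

(a)

(a) has m_s = +3/2, but an electron's spin must be ±1/2.
The remaining sets (b), (c) satisfy all four rules.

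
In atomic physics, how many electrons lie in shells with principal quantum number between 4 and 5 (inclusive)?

Shell n has n² orbitals: 4²=16 + 5²=25 = 41 orbitals.
Two spin states per orbital: 2 × 41 = 82 electrons.

82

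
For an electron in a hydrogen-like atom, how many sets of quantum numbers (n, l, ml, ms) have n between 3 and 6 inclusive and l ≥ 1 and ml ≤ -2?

40

Count contributing orbitals for each principal shell:
n=3 → 1; n=4 → 3; n=5 → 6; n=6 → 10.
Orbitals: 1 + 3 + 6 + 10 = 20. Including both spin states (ms = ±1/2) gives 2 × 20 = 40 states.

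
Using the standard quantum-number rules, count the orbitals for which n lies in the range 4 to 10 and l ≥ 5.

For each n in the range, tally the orbitals obeying l ≥ 5:
n=6 → 11; n=7 → 24; n=8 → 39; n=9 → 56; n=10 → 75.
Total orbitals: 11 + 24 + 39 + 56 + 75 = 205.

205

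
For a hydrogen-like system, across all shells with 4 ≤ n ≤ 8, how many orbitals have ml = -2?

20

Treat each shell separately and count matching orbitals:
n=4 → 2; n=5 → 3; n=6 → 4; n=7 → 5; n=8 → 6.
Total orbitals: 2 + 3 + 4 + 5 + 6 = 20.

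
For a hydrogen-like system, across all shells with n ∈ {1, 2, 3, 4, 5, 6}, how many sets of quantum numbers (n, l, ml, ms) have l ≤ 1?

Per-shell orbital counts meeting the constraint:
n=1 → 1; n=2 → 4; n=3 → 4; n=4 → 4; n=5 → 4; n=6 → 4.
Orbitals: 1 + 4 + 4 + 4 + 4 + 4 = 21. Including both spin states (ms = ±1/2) gives 2 × 21 = 42 states.

42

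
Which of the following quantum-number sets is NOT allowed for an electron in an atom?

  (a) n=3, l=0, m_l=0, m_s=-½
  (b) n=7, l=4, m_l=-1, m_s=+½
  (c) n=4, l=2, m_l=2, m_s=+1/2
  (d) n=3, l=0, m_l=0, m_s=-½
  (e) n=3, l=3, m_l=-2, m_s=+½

(e)

(e) has l = 3 ≥ n = 3, violating 0 ≤ l ≤ n−1.
The remaining sets (a), (b), (c), (d) satisfy all four rules.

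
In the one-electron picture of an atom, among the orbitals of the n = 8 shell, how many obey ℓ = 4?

9

The n = 8 shell has ℓ = 0 through 7; check each.
Contributions: ℓ=4 → 9.
Total orbitals: 9.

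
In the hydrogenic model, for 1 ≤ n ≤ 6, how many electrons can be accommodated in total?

182

Total orbitals = 1² + 2² + 3² + 4² + 5² + 6² = 91. Doubling for spin gives 182 electrons.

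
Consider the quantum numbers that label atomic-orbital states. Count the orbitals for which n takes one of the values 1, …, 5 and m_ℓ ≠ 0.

Work shell by shell — for each n, count the (ℓ, m_ℓ) pairs that satisfy m_ℓ ≠ 0:
n=2 → 2; n=3 → 6; n=4 → 12; n=5 → 20.
Total orbitals: 2 + 6 + 12 + 20 = 40.

40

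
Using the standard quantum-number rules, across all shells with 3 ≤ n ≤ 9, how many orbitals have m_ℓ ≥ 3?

56

Go shell by shell, enumerating (ℓ, m_ℓ) with m_ℓ ≥ 3:
n=4 → 1; n=5 → 3; n=6 → 6; n=7 → 10; n=8 → 15; n=9 → 21.
Total orbitals: 1 + 3 + 6 + 10 + 15 + 21 = 56.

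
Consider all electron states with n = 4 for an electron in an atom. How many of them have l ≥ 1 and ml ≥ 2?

Go through l = 0, …, 3 (the values permitted for n = 4).
Orbitals with l ≥ 1 and ml ≥ 2, by l: l=2 → 1; l=3 → 2.
Orbitals: 1 + 2 = 3. Each orbital carries two spin states, so 3 × 2 = 6 states.

6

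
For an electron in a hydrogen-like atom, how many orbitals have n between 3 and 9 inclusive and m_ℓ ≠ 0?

238

Per-shell orbital counts meeting the constraint:
n=3 → 6; n=4 → 12; n=5 → 20; n=6 → 30; n=7 → 42; n=8 → 56; n=9 → 72.
Total orbitals: 6 + 12 + 20 + 30 + 42 + 56 + 72 = 238.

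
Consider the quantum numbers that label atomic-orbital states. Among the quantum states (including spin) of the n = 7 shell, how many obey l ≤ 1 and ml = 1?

The n = 7 shell has l = 0 through 6; check each.
The (l, ml) pairs meeting l ≤ 1 and ml = 1 give: l=1 → 1.
Orbitals: 1. Each orbital carries two spin states, so 1 × 2 = 2 states.

2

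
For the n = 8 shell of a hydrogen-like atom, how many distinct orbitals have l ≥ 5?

For n = 8, l ranges over 0 … 7.
Orbitals with l ≥ 5, by l: l=5 → 11; l=6 → 13; l=7 → 15.
Total orbitals: 11 + 13 + 15 = 39.

39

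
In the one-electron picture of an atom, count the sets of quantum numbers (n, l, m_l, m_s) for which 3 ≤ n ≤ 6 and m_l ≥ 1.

68

Count contributing orbitals for each principal shell:
n=3 → 3; n=4 → 6; n=5 → 10; n=6 → 15.
Orbitals: 3 + 6 + 10 + 15 = 34. Including both spin states (m_s = ±1/2) gives 2 × 34 = 68 states.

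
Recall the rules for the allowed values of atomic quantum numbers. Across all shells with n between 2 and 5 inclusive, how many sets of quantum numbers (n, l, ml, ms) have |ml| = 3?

For each n in the range, tally the orbitals obeying |ml| = 3:
n=4 → 2; n=5 → 4.
Orbitals: 2 + 4 = 6. Including both spin states (ms = ±1/2) gives 2 × 6 = 12 states.

12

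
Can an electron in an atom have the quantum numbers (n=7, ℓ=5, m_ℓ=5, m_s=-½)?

n = 7 is a positive integer. ℓ = 5 satisfies 0 ≤ ℓ ≤ n−1 = 6. m_ℓ = 5 lies in the range −ℓ … +ℓ (here −5 … 5). m_s = -1/2 is one of ±1/2.
All four constraints are satisfied.

Yes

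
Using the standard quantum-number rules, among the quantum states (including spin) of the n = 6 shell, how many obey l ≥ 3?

With n = 6 the allowed l are 0, 1, …, 5.
The (l, ml) pairs meeting l ≥ 3 give: l=3 → 7; l=4 → 9; l=5 → 11.
Orbitals: 7 + 9 + 11 = 27. Each orbital carries two spin states, so 27 × 2 = 54 states.

54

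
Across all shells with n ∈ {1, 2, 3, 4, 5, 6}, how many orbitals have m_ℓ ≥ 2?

20

Per-shell orbital counts meeting the constraint:
n=3 → 1; n=4 → 3; n=5 → 6; n=6 → 10.
Total orbitals: 1 + 3 + 6 + 10 = 20.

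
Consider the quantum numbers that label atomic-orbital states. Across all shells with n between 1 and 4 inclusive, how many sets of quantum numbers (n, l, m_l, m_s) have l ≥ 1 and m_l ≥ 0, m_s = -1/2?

16

Treat each shell separately and count matching orbitals:
n=2 → 2; n=3 → 5; n=4 → 9.
Orbitals: 2 + 5 + 9 = 16. With m_s fixed to -1/2 there is one state per orbital, so 16 states.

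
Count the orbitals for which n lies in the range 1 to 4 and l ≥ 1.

26

For each n in the range, tally the orbitals obeying l ≥ 1:
n=2 → 3; n=3 → 8; n=4 → 15.
Total orbitals: 3 + 8 + 15 = 26.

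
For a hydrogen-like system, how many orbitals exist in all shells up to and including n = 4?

Total orbitals = 1² + 2² + 3² + 4² = 30.

30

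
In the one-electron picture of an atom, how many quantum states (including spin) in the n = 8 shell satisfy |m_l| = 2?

24

The n = 8 shell has l = 0 through 7; check each.
Per l-value: l=2 → 2; l=3 → 2; l=4 → 2; l=5 → 2; l=6 → 2; l=7 → 2.
Orbitals: 2 + 2 + 2 + 2 + 2 + 2 = 12. Each orbital carries two spin states, so 12 × 2 = 24 states.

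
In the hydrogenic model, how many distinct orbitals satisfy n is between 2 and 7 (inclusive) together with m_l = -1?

21

Per-shell orbital counts meeting the constraint:
n=2 → 1; n=3 → 2; n=4 → 3; n=5 → 4; n=6 → 5; n=7 → 6.
Total orbitals: 1 + 2 + 3 + 4 + 5 + 6 = 21.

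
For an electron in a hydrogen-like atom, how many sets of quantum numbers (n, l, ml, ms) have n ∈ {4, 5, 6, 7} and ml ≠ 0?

Per-shell orbital counts meeting the constraint:
n=4 → 12; n=5 → 20; n=6 → 30; n=7 → 42.
Orbitals: 12 + 20 + 30 + 42 = 104. Including both spin states (ms = ±1/2) gives 2 × 104 = 208 states.

208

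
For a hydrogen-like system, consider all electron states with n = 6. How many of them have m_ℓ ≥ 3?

For n = 6, ℓ ranges over 0 … 5.
Per ℓ-value: ℓ=3 → 1; ℓ=4 → 2; ℓ=5 → 3.
Orbitals: 1 + 2 + 3 = 6. Each orbital carries two spin states, so 6 × 2 = 12 states.

12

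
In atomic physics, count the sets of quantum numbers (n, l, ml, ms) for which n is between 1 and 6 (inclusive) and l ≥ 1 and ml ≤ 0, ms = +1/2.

50

For each n in the range, tally the orbitals obeying l ≥ 1 and ml ≤ 0:
n=2 → 2; n=3 → 5; n=4 → 9; n=5 → 14; n=6 → 20.
Orbitals: 2 + 5 + 9 + 14 + 20 = 50. With ms fixed to +1/2 there is one state per orbital, so 50 states.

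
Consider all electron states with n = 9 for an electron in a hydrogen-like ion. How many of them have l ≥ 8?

The (l, ml) pairs meeting l ≥ 8 give: l=8 → 17.
Orbitals: 17. Each orbital carries two spin states, so 17 × 2 = 34 states.

34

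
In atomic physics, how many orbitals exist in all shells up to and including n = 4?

30

Total orbitals = 1² + 2² + 3² + 4² = 30.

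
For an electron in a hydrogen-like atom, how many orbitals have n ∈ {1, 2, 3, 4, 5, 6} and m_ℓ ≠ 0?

70

Count contributing orbitals for each principal shell:
n=2 → 2; n=3 → 6; n=4 → 12; n=5 → 20; n=6 → 30.
Total orbitals: 2 + 6 + 12 + 20 + 30 = 70.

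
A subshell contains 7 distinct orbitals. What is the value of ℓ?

2ℓ+1 = 7 gives ℓ = 3.

ℓ = 3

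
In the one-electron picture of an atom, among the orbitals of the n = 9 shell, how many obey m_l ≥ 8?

With n = 9 the allowed l are 0, 1, …, 8.
The (l, m_l) pairs meeting m_l ≥ 8 give: l=8 → 1.
Total orbitals: 1.

1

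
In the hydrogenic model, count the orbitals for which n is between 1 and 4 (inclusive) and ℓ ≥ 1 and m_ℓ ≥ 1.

10

Work shell by shell — for each n, count the (ℓ, m_ℓ) pairs that satisfy ℓ ≥ 1 and m_ℓ ≥ 1:
n=2 → 1; n=3 → 3; n=4 → 6.
Total orbitals: 1 + 3 + 6 = 10.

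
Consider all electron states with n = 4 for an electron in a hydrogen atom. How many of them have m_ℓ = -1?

6

Go through ℓ = 0, …, 3 (the values permitted for n = 4).
The (ℓ, m_ℓ) pairs meeting m_ℓ = -1 give: ℓ=1 → 1; ℓ=2 → 1; ℓ=3 → 1.
Orbitals: 1 + 1 + 1 = 3. Each orbital carries two spin states, so 3 × 2 = 6 states.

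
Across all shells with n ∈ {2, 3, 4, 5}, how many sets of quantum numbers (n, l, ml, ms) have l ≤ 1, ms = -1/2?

16

Per-shell orbital counts meeting the constraint:
n=2 → 4; n=3 → 4; n=4 → 4; n=5 → 4.
Orbitals: 4 + 4 + 4 + 4 = 16. With ms fixed to -1/2 there is one state per orbital, so 16 states.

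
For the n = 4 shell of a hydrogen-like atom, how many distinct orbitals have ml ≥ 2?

Contributions: l=2 → 1; l=3 → 2.
Total orbitals: 1 + 2 = 3.

3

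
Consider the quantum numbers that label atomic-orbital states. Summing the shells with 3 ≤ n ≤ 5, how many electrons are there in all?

100

Shell n has n² orbitals: 3²=9 + 4²=16 + 5²=25 = 50 orbitals.
Two spin states per orbital: 2 × 50 = 100 electrons.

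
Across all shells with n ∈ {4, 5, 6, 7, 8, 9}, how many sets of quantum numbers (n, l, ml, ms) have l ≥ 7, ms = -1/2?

Treat each shell separately and count matching orbitals:
n=8 → 15; n=9 → 32.
Orbitals: 15 + 32 = 47. With ms fixed to -1/2 there is one state per orbital, so 47 states.

47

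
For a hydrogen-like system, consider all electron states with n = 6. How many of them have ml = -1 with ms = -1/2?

For n = 6, l ranges over 0 … 5.
Contributions: l=1 → 1; l=2 → 1; l=3 → 1; l=4 → 1; l=5 → 1.
Orbitals: 1 + 1 + 1 + 1 + 1 = 5. With ms fixed to a single value there is one state per orbital, giving 5 states.

5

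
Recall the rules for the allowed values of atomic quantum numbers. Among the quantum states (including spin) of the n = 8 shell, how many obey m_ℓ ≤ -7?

2

Go through ℓ = 0, …, 7 (the values permitted for n = 8).
Per ℓ-value: ℓ=7 → 1.
Orbitals: 1. Each orbital carries two spin states, so 1 × 2 = 2 states.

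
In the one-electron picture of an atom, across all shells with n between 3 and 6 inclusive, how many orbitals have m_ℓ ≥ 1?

34

Work shell by shell — for each n, count the (ℓ, m_ℓ) pairs that satisfy m_ℓ ≥ 1:
n=3 → 3; n=4 → 6; n=5 → 10; n=6 → 15.
Total orbitals: 3 + 6 + 10 + 15 = 34.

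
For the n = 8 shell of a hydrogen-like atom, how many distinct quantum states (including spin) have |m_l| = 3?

With n = 8 the allowed l are 0, 1, …, 7.
Orbitals with |m_l| = 3, by l: l=3 → 2; l=4 → 2; l=5 → 2; l=6 → 2; l=7 → 2.
Orbitals: 2 + 2 + 2 + 2 + 2 = 10. Each orbital carries two spin states, so 10 × 2 = 20 states.

20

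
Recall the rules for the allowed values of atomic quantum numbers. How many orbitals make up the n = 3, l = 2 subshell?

A subshell has 2l+1 orbitals; with l = 2, that's 5.

5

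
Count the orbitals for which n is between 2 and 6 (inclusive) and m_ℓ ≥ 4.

For each n in the range, tally the orbitals obeying m_ℓ ≥ 4:
n=5 → 1; n=6 → 3.
Total orbitals: 1 + 3 = 4.

4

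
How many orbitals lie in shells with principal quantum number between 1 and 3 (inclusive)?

Shell n has n² orbitals: 1²=1 + 2²=4 + 3²=9 = 14 orbitals.

14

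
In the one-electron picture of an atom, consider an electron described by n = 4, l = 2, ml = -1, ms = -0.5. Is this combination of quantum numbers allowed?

Valid

n = 4 is a positive integer. l = 2 satisfies 0 ≤ l ≤ n−1 = 3. ml = -1 lies in the range −l … +l (here −2 … 2). ms = -1/2 is one of ±1/2.
All four constraints are satisfied.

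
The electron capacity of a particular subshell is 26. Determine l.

2(2l+1) = 26 ⇒ 2l+1 = 13 ⇒ l = 6.

l = 6 (i)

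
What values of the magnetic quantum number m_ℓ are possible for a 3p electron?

The 3p subshell has ℓ = 1, and m_ℓ takes every integer from −ℓ to +ℓ. With ℓ = 1 that gives the 3 values -1, 0, 1.

-1, 0, 1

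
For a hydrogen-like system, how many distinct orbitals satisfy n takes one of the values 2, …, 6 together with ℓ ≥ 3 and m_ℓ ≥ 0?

28

Per-shell orbital counts meeting the constraint:
n=4 → 4; n=5 → 9; n=6 → 15.
Total orbitals: 4 + 9 + 15 = 28.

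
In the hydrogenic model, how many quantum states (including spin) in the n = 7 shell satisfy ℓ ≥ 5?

48

The n = 7 shell has ℓ = 0 through 6; check each.
Per ℓ-value: ℓ=5 → 11; ℓ=6 → 13.
Orbitals: 11 + 13 = 24. Each orbital carries two spin states, so 24 × 2 = 48 states.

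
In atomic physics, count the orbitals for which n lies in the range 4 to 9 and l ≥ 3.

Count contributing orbitals for each principal shell:
n=4 → 7; n=5 → 16; n=6 → 27; n=7 → 40; n=8 → 55; n=9 → 72.
Total orbitals: 7 + 16 + 27 + 40 + 55 + 72 = 217.

217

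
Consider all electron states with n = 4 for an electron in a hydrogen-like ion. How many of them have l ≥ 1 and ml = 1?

6

Go through l = 0, …, 3 (the values permitted for n = 4).
Orbitals with l ≥ 1 and ml = 1, by l: l=1 → 1; l=2 → 1; l=3 → 1.
Orbitals: 1 + 1 + 1 = 3. Each orbital carries two spin states, so 3 × 2 = 6 states.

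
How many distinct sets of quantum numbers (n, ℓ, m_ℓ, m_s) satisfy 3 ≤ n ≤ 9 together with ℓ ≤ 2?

For each n in the range, tally the orbitals obeying ℓ ≤ 2:
n=3 → 9; n=4 → 9; n=5 → 9; n=6 → 9; n=7 → 9; n=8 → 9; n=9 → 9.
Orbitals: 9 + 9 + 9 + 9 + 9 + 9 + 9 = 63. Including both spin states (m_s = ±1/2) gives 2 × 63 = 126 states.

126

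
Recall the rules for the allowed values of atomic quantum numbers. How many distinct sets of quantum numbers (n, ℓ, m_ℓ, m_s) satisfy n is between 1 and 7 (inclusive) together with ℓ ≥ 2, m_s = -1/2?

115

Work shell by shell — for each n, count the (ℓ, m_ℓ) pairs that satisfy ℓ ≥ 2:
n=3 → 5; n=4 → 12; n=5 → 21; n=6 → 32; n=7 → 45.
Orbitals: 5 + 12 + 21 + 32 + 45 = 115. With m_s fixed to -1/2 there is one state per orbital, so 115 states.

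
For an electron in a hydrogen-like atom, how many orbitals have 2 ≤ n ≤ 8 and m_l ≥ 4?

Treat each shell separately and count matching orbitals:
n=5 → 1; n=6 → 3; n=7 → 6; n=8 → 10.
Total orbitals: 1 + 3 + 6 + 10 = 20.

20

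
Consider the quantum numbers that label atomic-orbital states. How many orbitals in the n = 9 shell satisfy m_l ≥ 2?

For n = 9, l ranges over 0 … 8.
The (l, m_l) pairs meeting m_l ≥ 2 give: l=2 → 1; l=3 → 2; l=4 → 3; l=5 → 4; l=6 → 5; l=7 → 6; l=8 → 7.
Total orbitals: 1 + 2 + 3 + 4 + 5 + 6 + 7 = 28.

28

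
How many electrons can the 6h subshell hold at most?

22

A subshell with l = 5 has 2l+1 = 11 orbitals, each holding 2 electrons (spin ±1/2), so 11 × 2 = 22.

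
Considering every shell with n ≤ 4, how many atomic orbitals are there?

Total orbitals = 1² + 2² + 3² + 4² = 30.

30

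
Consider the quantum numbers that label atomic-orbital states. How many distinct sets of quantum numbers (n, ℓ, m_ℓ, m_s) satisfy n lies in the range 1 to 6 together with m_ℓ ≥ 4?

8

Work shell by shell — for each n, count the (ℓ, m_ℓ) pairs that satisfy m_ℓ ≥ 4:
n=5 → 1; n=6 → 3.
Orbitals: 1 + 3 = 4. Including both spin states (m_s = ±1/2) gives 2 × 4 = 8 states.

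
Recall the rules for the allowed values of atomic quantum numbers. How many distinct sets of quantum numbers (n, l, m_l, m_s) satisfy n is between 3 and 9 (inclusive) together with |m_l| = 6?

24

Per-shell orbital counts meeting the constraint:
n=7 → 2; n=8 → 4; n=9 → 6.
Orbitals: 2 + 4 + 6 = 12. Including both spin states (m_s = ±1/2) gives 2 × 12 = 24 states.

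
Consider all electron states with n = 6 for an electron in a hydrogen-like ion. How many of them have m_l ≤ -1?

Contributions: l=1 → 1; l=2 → 2; l=3 → 3; l=4 → 4; l=5 → 5.
Orbitals: 1 + 2 + 3 + 4 + 5 = 15. Each orbital carries two spin states, so 15 × 2 = 30 states.

30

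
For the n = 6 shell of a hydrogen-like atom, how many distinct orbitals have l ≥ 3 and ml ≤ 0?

With n = 6 the allowed l are 0, 1, …, 5.
The (l, ml) pairs meeting l ≥ 3 and ml ≤ 0 give: l=3 → 4; l=4 → 5; l=5 → 6.
Total orbitals: 4 + 5 + 6 = 15.

15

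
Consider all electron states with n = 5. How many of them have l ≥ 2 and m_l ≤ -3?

Go through l = 0, …, 4 (the values permitted for n = 5).
Per l-value: l=3 → 1; l=4 → 2.
Orbitals: 1 + 2 = 3. Each orbital carries two spin states, so 3 × 2 = 6 states.

6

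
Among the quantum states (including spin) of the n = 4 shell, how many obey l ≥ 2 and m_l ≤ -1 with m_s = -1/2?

5

With n = 4 the allowed l are 0, 1, …, 3.
Orbitals with l ≥ 2 and m_l ≤ -1, by l: l=2 → 2; l=3 → 3.
Orbitals: 2 + 3 = 5. With m_s fixed to a single value there is one state per orbital, giving 5 states.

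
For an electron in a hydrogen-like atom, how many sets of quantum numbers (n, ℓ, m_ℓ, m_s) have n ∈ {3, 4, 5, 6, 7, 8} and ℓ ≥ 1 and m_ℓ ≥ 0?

For each n in the range, tally the orbitals obeying ℓ ≥ 1 and m_ℓ ≥ 0:
n=3 → 5; n=4 → 9; n=5 → 14; n=6 → 20; n=7 → 27; n=8 → 35.
Orbitals: 5 + 9 + 14 + 20 + 27 + 35 = 110. Including both spin states (m_s = ±1/2) gives 2 × 110 = 220 states.

220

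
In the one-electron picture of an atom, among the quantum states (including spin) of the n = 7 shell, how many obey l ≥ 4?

66

The (l, m_l) pairs meeting l ≥ 4 give: l=4 → 9; l=5 → 11; l=6 → 13.
Orbitals: 9 + 11 + 13 = 33. Each orbital carries two spin states, so 33 × 2 = 66 states.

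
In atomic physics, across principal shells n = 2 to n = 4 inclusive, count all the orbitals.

Shell n has n² orbitals: 2²=4 + 3²=9 + 4²=16 = 29 orbitals.

29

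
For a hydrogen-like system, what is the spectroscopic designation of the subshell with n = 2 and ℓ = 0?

ℓ = 0 corresponds to the letter 's', so the subshell is 2s.

2s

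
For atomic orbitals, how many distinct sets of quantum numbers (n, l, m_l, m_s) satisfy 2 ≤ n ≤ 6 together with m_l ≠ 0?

Per-shell orbital counts meeting the constraint:
n=2 → 2; n=3 → 6; n=4 → 12; n=5 → 20; n=6 → 30.
Orbitals: 2 + 6 + 12 + 20 + 30 = 70. Including both spin states (m_s = ±1/2) gives 2 × 70 = 140 states.

140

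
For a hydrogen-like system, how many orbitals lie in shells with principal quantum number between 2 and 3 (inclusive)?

Shell n has n² orbitals: 2²=4 + 3²=9 = 13 orbitals.

13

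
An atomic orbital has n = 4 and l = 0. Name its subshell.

l = 0 corresponds to the letter 's', so the subshell is 4s.

4s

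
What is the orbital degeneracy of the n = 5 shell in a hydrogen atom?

25

The n = 5 shell contains n² = 5² = 25 orbitals.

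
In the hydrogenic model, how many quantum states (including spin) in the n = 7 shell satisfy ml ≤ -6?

Per l-value: l=6 → 1.
Orbitals: 1. Each orbital carries two spin states, so 1 × 2 = 2 states.

2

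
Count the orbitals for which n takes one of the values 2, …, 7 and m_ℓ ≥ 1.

Per-shell orbital counts meeting the constraint:
n=2 → 1; n=3 → 3; n=4 → 6; n=5 → 10; n=6 → 15; n=7 → 21.
Total orbitals: 1 + 3 + 6 + 10 + 15 + 21 = 56.

56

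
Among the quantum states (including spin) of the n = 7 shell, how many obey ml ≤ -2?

The n = 7 shell has l = 0 through 6; check each.
Orbitals with ml ≤ -2, by l: l=2 → 1; l=3 → 2; l=4 → 3; l=5 → 4; l=6 → 5.
Orbitals: 1 + 2 + 3 + 4 + 5 = 15. Each orbital carries two spin states, so 15 × 2 = 30 states.

30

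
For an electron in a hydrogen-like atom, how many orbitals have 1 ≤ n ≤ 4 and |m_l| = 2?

6

Work shell by shell — for each n, count the (l, m_l) pairs that satisfy |m_l| = 2:
n=3 → 2; n=4 → 4.
Total orbitals: 2 + 4 = 6.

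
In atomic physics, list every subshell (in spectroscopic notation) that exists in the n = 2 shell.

For n = 2, l runs from 0 to 1. In spectroscopic notation l = 0,1,2,… ↔ s,p,d,f,g,h,i, so the subshells are 2s, 2p.

2s, 2p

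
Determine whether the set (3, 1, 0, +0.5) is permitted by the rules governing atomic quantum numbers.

Valid

n = 3 is a positive integer. ℓ = 1 satisfies 0 ≤ ℓ ≤ n−1 = 2. m_ℓ = 0 lies in the range −ℓ … +ℓ (here −1 … 1). m_s = +1/2 is one of ±1/2.
All four constraints are satisfied.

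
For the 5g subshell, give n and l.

The leading integer gives n = 5; the letter 'g' means l = 4.

n = 5, l = 4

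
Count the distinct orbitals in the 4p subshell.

A subshell has 2l+1 orbitals; with l = 1, that's 3.

3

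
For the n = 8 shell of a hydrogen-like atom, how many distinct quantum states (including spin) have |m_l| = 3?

Contributions: l=3 → 2; l=4 → 2; l=5 → 2; l=6 → 2; l=7 → 2.
Orbitals: 2 + 2 + 2 + 2 + 2 = 10. Each orbital carries two spin states, so 10 × 2 = 20 states.

20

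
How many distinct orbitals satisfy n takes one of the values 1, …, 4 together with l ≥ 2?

17

For each n in the range, tally the orbitals obeying l ≥ 2:
n=3 → 5; n=4 → 12.
Total orbitals: 5 + 12 = 17.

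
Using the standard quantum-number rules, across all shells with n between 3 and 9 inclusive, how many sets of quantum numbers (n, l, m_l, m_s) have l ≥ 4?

For each n in the range, tally the orbitals obeying l ≥ 4:
n=5 → 9; n=6 → 20; n=7 → 33; n=8 → 48; n=9 → 65.
Orbitals: 9 + 20 + 33 + 48 + 65 = 175. Including both spin states (m_s = ±1/2) gives 2 × 175 = 350 states.

350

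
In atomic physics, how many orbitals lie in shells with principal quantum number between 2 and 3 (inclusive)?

Shell n has n² orbitals: 2²=4 + 3²=9 = 13 orbitals.

13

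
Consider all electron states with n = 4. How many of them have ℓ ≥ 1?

Contributions: ℓ=1 → 3; ℓ=2 → 5; ℓ=3 → 7.
Orbitals: 3 + 5 + 7 = 15. Each orbital carries two spin states, so 15 × 2 = 30 states.

30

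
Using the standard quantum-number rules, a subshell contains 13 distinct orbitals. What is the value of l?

l = 6

2l+1 = 13 gives l = 6.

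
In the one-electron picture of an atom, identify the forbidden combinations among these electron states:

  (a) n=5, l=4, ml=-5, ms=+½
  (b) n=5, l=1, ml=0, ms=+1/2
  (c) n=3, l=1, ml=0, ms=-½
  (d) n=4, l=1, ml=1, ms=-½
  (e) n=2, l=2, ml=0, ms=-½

(a) has |ml| = 5 > l = 4, violating −l ≤ ml ≤ l.
(e) has l = 2 ≥ n = 2, violating 0 ≤ l ≤ n−1.
The remaining sets (b), (c), (d) satisfy all four rules.

(a) and (e)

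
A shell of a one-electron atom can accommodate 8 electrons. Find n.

2n² = 8 ⇒ n² = 4 ⇒ n = 2.

n = 2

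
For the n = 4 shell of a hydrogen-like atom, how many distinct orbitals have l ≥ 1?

Contributions: l=1 → 3; l=2 → 5; l=3 → 7.
Total orbitals: 3 + 5 + 7 = 15.

15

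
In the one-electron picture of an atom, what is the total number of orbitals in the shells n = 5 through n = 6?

61

Shell n has n² orbitals: 5²=25 + 6²=36 = 61 orbitals.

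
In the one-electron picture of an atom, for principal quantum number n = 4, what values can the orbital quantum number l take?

0, 1, 2, 3

l is an integer with 0 ≤ l ≤ n−1, so for n = 4: l = 0, 1, 2, 3.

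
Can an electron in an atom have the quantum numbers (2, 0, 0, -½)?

n = 2 is a positive integer. l = 0 satisfies 0 ≤ l ≤ n−1 = 1. m_l = 0 lies in the range −l … +l (here 0). m_s = -1/2 is one of ±1/2.
All four constraints are satisfied.

Allowed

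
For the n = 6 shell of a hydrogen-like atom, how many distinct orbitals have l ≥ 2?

32

Contributions: l=2 → 5; l=3 → 7; l=4 → 9; l=5 → 11.
Total orbitals: 5 + 7 + 9 + 11 = 32.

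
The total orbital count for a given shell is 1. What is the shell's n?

n = 1

n² = 1 ⇒ n = 1.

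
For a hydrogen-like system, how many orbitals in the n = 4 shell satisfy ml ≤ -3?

Contributions: l=3 → 1.
Total orbitals: 1.

1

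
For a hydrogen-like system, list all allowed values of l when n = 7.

0, 1, 2, 3, 4, 5, 6

l is an integer with 0 ≤ l ≤ n−1, so for n = 7: l = 0, 1, 2, 3, 4, 5, 6.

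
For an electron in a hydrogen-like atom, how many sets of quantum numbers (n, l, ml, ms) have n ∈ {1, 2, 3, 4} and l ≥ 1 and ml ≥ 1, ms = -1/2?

Count contributing orbitals for each principal shell:
n=2 → 1; n=3 → 3; n=4 → 6.
Orbitals: 1 + 3 + 6 = 10. With ms fixed to -1/2 there is one state per orbital, so 10 states.

10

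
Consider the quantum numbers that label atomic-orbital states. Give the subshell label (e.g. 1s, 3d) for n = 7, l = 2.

l = 2 corresponds to the letter 'd', so the subshell is 7d.

7d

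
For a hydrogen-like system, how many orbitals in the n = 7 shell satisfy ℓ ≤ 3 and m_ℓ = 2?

2

With n = 7 the allowed ℓ are 0, 1, …, 6.
Contributions: ℓ=2 → 1; ℓ=3 → 1.
Total orbitals: 1 + 1 = 2.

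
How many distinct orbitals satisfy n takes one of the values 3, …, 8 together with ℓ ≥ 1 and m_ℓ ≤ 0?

Work shell by shell — for each n, count the (ℓ, m_ℓ) pairs that satisfy ℓ ≥ 1 and m_ℓ ≤ 0:
n=3 → 5; n=4 → 9; n=5 → 14; n=6 → 20; n=7 → 27; n=8 → 35.
Total orbitals: 5 + 9 + 14 + 20 + 27 + 35 = 110.

110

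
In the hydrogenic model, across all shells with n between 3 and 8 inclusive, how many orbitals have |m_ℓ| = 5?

Count contributing orbitals for each principal shell:
n=6 → 2; n=7 → 4; n=8 → 6.
Total orbitals: 2 + 4 + 6 = 12.

12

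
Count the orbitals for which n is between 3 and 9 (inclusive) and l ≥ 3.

217

Count contributing orbitals for each principal shell:
n=4 → 7; n=5 → 16; n=6 → 27; n=7 → 40; n=8 → 55; n=9 → 72.
Total orbitals: 7 + 16 + 27 + 40 + 55 + 72 = 217.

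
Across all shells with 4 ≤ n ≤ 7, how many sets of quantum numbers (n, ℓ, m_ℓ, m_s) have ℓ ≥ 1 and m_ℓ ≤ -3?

Count contributing orbitals for each principal shell:
n=4 → 1; n=5 → 3; n=6 → 6; n=7 → 10.
Orbitals: 1 + 3 + 6 + 10 = 20. Including both spin states (m_s = ±1/2) gives 2 × 20 = 40 states.

40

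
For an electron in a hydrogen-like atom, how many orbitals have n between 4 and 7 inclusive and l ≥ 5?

Treat each shell separately and count matching orbitals:
n=6 → 11; n=7 → 24.
Total orbitals: 11 + 24 = 35.

35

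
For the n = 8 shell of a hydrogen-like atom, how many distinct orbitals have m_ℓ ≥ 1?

For n = 8, ℓ ranges over 0 … 7.
The (ℓ, m_ℓ) pairs meeting m_ℓ ≥ 1 give: ℓ=1 → 1; ℓ=2 → 2; ℓ=3 → 3; ℓ=4 → 4; ℓ=5 → 5; ℓ=6 → 6; ℓ=7 → 7.
Total orbitals: 1 + 2 + 3 + 4 + 5 + 6 + 7 = 28.

28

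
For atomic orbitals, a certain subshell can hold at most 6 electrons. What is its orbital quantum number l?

l = 1 (p)

2(2l+1) = 6 ⇒ 2l+1 = 3 ⇒ l = 1.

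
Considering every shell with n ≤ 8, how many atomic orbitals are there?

Total orbitals = 1² + 2² + 3² + 4² + 5² + 6² + 7² + 8² = 204.

204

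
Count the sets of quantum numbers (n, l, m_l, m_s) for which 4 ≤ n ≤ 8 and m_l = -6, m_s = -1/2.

Work shell by shell — for each n, count the (l, m_l) pairs that satisfy m_l = -6:
n=7 → 1; n=8 → 2.
Orbitals: 1 + 2 = 3. With m_s fixed to -1/2 there is one state per orbital, so 3 states.

3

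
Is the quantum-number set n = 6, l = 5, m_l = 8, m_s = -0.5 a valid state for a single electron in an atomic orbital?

The magnetic quantum number must satisfy −l ≤ m_l ≤ l. With l = 5, m_l can only be -5, -4, -3, -2, -1, 0, 1, 2, 3, 4, 5, so m_l = 8 is forbidden.

No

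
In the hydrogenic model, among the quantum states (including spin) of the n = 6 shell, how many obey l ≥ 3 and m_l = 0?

For n = 6, l ranges over 0 … 5.
Orbitals with l ≥ 3 and m_l = 0, by l: l=3 → 1; l=4 → 1; l=5 → 1.
Orbitals: 1 + 1 + 1 = 3. Each orbital carries two spin states, so 3 × 2 = 6 states.

6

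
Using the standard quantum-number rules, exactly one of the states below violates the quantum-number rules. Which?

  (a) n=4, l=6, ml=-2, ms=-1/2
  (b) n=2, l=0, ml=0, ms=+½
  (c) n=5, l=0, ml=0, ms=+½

(a) has l = 6 ≥ n = 4, violating 0 ≤ l ≤ n−1.
The remaining sets (b), (c) satisfy all four rules.

(a)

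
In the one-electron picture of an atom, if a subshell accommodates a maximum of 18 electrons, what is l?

2(2l+1) = 18 ⇒ 2l+1 = 9 ⇒ l = 4.

l = 4 (g)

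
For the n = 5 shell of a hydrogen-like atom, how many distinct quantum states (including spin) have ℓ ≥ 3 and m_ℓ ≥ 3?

With n = 5 the allowed ℓ are 0, 1, …, 4.
Orbitals with ℓ ≥ 3 and m_ℓ ≥ 3, by ℓ: ℓ=3 → 1; ℓ=4 → 2.
Orbitals: 1 + 2 = 3. Each orbital carries two spin states, so 3 × 2 = 6 states.

6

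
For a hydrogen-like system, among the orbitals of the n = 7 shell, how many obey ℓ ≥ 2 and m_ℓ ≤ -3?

With n = 7 the allowed ℓ are 0, 1, …, 6.
The (ℓ, m_ℓ) pairs meeting ℓ ≥ 2 and m_ℓ ≤ -3 give: ℓ=3 → 1; ℓ=4 → 2; ℓ=5 → 3; ℓ=6 → 4.
Total orbitals: 1 + 2 + 3 + 4 = 10.

10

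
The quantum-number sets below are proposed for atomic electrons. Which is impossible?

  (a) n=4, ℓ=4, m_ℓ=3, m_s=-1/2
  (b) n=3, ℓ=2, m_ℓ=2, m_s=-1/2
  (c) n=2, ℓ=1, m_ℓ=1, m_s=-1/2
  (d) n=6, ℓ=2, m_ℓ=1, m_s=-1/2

(a) has ℓ = 4 ≥ n = 4, violating 0 ≤ ℓ ≤ n−1.
The remaining sets (b), (c), (d) satisfy all four rules.

(a)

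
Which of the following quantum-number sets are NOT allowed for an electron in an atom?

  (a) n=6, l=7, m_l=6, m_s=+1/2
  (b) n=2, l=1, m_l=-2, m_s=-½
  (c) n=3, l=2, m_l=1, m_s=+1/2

(a) and (b)

(a) has l = 7 ≥ n = 6, violating 0 ≤ l ≤ n−1.
(b) has |m_l| = 2 > l = 1, violating −l ≤ m_l ≤ l.
The remaining set (c) satisfies all four rules.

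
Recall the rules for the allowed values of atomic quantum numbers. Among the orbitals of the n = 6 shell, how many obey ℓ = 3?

7

The n = 6 shell has ℓ = 0 through 5; check each.
Per ℓ-value: ℓ=3 → 7.
Total orbitals: 7.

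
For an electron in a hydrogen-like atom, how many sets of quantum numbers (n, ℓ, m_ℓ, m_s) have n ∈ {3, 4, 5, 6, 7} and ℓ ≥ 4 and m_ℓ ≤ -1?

56

Go shell by shell, enumerating (ℓ, m_ℓ) with ℓ ≥ 4 and m_ℓ ≤ -1:
n=5 → 4; n=6 → 9; n=7 → 15.
Orbitals: 4 + 9 + 15 = 28. Including both spin states (m_s = ±1/2) gives 2 × 28 = 56 states.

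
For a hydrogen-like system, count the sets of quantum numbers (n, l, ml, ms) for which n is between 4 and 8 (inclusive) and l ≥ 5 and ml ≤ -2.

56

Work shell by shell — for each n, count the (l, ml) pairs that satisfy l ≥ 5 and ml ≤ -2:
n=6 → 4; n=7 → 9; n=8 → 15.
Orbitals: 4 + 9 + 15 = 28. Including both spin states (ms = ±1/2) gives 2 × 28 = 56 states.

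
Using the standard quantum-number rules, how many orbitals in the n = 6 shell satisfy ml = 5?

Orbitals with ml = 5, by l: l=5 → 1.
Total orbitals: 1.

1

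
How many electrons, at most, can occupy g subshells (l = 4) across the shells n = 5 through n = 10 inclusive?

108

A g subshell (l = 4) exists for every n ≥ 5, so shells n = 5, 6, 7, 8, 9, 10 each contribute one — 6 subshells.
Since each g subshell holds 2(2·4+1) = 18 electrons, the total is 6 × 18 = 108.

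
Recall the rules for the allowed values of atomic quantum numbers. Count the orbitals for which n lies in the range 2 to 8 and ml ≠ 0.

Treat each shell separately and count matching orbitals:
n=2 → 2; n=3 → 6; n=4 → 12; n=5 → 20; n=6 → 30; n=7 → 42; n=8 → 56.
Total orbitals: 2 + 6 + 12 + 20 + 30 + 42 + 56 = 168.

168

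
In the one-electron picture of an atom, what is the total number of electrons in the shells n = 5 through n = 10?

710

Shell n has n² orbitals: 5²=25 + 6²=36 + 7²=49 + 8²=64 + 9²=81 + 10²=100 = 355 orbitals.
Two spin states per orbital: 2 × 355 = 710 electrons.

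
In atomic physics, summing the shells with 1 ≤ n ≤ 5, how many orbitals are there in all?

Shell n has n² orbitals: 1²=1 + 2²=4 + 3²=9 + 4²=16 + 5²=25 = 55 orbitals.

55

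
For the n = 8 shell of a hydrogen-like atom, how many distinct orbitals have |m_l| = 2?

12

Orbitals with |m_l| = 2, by l: l=2 → 2; l=3 → 2; l=4 → 2; l=5 → 2; l=6 → 2; l=7 → 2.
Total orbitals: 2 + 2 + 2 + 2 + 2 + 2 = 12.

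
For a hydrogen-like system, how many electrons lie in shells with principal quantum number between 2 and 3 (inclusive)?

26

Shell n has n² orbitals: 2²=4 + 3²=9 = 13 orbitals.
Two spin states per orbital: 2 × 13 = 26 electrons.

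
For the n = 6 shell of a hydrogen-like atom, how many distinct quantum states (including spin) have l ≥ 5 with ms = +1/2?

The n = 6 shell has l = 0 through 5; check each.
Per l-value: l=5 → 11.
Orbitals: 11. With ms fixed to a single value there is one state per orbital, giving 11 states.

11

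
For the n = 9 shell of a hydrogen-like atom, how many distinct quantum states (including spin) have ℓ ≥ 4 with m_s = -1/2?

For n = 9, ℓ ranges over 0 … 8.
Per ℓ-value: ℓ=4 → 9; ℓ=5 → 11; ℓ=6 → 13; ℓ=7 → 15; ℓ=8 → 17.
Orbitals: 9 + 11 + 13 + 15 + 17 = 65. With m_s fixed to a single value there is one state per orbital, giving 65 states.

65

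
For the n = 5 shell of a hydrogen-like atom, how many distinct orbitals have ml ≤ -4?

For n = 5, l ranges over 0 … 4.
Per l-value: l=4 → 1.
Total orbitals: 1.

1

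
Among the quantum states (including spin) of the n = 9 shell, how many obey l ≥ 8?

Orbitals with l ≥ 8, by l: l=8 → 17.
Orbitals: 17. Each orbital carries two spin states, so 17 × 2 = 34 states.

34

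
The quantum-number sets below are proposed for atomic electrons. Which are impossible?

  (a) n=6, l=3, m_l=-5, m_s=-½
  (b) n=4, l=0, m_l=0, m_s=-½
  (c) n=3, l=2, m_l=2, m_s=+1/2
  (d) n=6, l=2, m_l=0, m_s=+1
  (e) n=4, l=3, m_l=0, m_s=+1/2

(a) has |m_l| = 5 > l = 3, violating −l ≤ m_l ≤ l.
(d) has m_s = +1, but an electron's spin must be ±1/2.
The remaining sets (b), (c), (e) satisfy all four rules.

(a) and (d)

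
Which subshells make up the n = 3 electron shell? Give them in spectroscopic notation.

3s, 3p, 3d

For n = 3, l runs from 0 to 2. In spectroscopic notation l = 0,1,2,… ↔ s,p,d,f,g,h,i, so the subshells are 3s, 3p, 3d.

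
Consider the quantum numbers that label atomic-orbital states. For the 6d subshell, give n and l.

n = 6, l = 2

The leading integer gives n = 6; the letter 'd' means l = 2.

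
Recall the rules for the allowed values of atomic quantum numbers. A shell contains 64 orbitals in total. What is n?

n² = 64 ⇒ n = 8.

n = 8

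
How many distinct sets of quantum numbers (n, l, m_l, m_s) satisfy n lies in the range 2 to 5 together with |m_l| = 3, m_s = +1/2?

6

Treat each shell separately and count matching orbitals:
n=4 → 2; n=5 → 4.
Orbitals: 2 + 4 = 6. With m_s fixed to +1/2 there is one state per orbital, so 6 states.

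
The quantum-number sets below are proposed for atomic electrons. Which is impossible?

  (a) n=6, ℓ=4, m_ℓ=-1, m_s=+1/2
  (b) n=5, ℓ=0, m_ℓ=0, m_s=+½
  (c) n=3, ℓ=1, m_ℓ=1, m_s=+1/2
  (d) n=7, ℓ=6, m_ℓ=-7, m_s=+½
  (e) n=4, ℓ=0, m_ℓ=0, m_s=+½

(d) has |m_ℓ| = 7 > ℓ = 6, violating −ℓ ≤ m_ℓ ≤ ℓ.
The remaining sets (a), (b), (c), (e) satisfy all four rules.

(d)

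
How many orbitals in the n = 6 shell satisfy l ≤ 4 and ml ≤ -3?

The n = 6 shell has l = 0 through 5; check each.
The (l, ml) pairs meeting l ≤ 4 and ml ≤ -3 give: l=3 → 1; l=4 → 2.
Total orbitals: 1 + 2 = 3.

3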